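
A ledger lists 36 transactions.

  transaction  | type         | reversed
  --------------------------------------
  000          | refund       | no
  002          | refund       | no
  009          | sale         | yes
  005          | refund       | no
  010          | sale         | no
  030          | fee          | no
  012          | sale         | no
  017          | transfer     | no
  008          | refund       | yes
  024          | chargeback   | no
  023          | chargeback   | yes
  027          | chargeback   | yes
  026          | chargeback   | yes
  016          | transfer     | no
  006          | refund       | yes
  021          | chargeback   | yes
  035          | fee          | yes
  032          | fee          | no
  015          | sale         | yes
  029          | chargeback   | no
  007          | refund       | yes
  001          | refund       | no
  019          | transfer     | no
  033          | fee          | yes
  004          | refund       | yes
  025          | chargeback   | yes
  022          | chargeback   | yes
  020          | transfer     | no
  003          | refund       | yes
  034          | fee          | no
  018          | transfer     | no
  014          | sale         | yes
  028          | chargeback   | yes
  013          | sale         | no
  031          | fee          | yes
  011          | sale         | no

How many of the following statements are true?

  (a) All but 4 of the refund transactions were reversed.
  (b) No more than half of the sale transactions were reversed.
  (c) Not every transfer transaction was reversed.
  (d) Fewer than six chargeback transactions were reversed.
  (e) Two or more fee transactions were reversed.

4

(a) refund: |A| = 9, |A ∩ B| = 5; needs |A ∖ B| = 4 — true.
(b) sale: |A| = 7, |A ∩ B| = 3; needs |A ∩ B| ≤ |A ∖ B| — true.
(c) transfer: |A| = 5, |A ∩ B| = 0; needs A ⊄ B (|A ∖ B| ≥ 1) — true.
(d) chargeback: |A| = 9, |A ∩ B| = 7; needs |A ∩ B| < 6 — false.
(e) fee: |A| = 6, |A ∩ B| = 3; needs |A ∩ B| ≥ 2 — true.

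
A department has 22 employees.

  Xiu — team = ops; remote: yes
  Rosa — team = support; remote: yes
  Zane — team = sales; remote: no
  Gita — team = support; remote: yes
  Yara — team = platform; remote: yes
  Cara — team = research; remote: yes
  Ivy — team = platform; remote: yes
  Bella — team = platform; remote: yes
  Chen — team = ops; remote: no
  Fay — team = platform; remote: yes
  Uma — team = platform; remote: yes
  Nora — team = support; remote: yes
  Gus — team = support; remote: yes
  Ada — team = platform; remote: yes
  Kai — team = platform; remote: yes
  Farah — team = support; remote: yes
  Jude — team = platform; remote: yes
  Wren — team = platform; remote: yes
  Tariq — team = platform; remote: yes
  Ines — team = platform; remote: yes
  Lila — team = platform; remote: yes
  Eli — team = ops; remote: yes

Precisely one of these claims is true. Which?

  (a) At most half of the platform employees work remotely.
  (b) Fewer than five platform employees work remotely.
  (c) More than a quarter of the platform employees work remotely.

(c)

|A| = 12, |A ∩ B| = 12, |A ∖ B| = 0.
(a) requires |A ∩ B| ≤ |A ∖ B|: false.
(b) requires |A ∩ B| < 5: false.
(c) requires |A ∩ B| / |A| > 1/4: true.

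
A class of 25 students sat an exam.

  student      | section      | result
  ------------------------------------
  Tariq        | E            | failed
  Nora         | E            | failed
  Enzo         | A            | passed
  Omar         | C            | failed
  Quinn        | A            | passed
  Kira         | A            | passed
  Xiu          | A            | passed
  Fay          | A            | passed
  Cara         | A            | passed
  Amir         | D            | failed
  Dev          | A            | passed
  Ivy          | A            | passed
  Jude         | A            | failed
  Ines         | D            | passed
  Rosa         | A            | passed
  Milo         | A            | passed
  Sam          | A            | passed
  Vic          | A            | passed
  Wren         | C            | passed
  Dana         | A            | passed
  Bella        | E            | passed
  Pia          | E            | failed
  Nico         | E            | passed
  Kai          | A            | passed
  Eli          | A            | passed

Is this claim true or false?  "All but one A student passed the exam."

'All but one A student passed the exam' holds iff |A ∖ B| = 1.
|A| = 16, |A ∩ B| = 15, |A ∖ B| = 1.
|A ∖ B| = 1, so the statement is true.

True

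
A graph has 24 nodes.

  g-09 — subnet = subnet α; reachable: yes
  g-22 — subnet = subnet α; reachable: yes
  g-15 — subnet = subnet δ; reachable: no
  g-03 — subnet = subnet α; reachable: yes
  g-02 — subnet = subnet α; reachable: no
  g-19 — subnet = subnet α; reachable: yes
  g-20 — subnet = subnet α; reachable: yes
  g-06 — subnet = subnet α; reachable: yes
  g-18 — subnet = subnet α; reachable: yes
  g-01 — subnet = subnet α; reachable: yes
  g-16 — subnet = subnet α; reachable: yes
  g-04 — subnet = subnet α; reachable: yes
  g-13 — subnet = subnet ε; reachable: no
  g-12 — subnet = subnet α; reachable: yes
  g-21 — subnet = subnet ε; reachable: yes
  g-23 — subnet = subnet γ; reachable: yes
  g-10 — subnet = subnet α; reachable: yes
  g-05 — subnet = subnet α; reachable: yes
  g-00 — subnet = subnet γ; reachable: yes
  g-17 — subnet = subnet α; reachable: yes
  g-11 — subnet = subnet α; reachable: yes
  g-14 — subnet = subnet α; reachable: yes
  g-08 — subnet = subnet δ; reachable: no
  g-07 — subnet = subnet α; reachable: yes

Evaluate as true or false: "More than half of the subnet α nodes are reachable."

The determiner here denotes the relation: |A ∩ B| > |A ∖ B|.
|A| = 18, |A ∩ B| = 17, |A ∖ B| = 1.
17 > 1, so the statement is true.

True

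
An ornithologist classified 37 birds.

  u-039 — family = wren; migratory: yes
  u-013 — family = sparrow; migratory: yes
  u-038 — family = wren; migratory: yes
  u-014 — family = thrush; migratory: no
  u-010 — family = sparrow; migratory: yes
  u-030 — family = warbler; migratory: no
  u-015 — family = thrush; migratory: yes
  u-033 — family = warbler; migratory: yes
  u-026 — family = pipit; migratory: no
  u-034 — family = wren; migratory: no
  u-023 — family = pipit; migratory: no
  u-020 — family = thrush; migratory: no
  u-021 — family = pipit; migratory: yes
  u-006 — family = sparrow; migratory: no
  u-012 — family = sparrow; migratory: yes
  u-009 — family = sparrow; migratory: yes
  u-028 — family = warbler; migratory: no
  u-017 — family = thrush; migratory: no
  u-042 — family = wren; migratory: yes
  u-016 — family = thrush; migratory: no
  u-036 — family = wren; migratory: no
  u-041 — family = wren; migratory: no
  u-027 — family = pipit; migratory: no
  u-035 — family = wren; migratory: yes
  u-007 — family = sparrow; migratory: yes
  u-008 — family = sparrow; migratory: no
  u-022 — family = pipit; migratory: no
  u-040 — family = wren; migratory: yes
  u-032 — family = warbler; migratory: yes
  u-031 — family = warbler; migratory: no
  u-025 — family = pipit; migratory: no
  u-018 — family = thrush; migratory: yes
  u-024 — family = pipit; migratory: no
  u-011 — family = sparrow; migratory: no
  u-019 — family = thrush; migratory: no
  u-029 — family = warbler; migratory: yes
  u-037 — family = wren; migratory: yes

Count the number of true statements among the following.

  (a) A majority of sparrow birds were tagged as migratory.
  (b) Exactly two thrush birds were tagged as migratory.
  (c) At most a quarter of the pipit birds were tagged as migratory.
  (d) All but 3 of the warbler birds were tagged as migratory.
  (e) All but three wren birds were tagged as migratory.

5

(a) sparrow: |A| = 8, |A ∩ B| = 5; needs |A ∩ B| > |A ∖ B| — true.
(b) thrush: |A| = 7, |A ∩ B| = 2; needs |A ∩ B| = 2 — true.
(c) pipit: |A| = 7, |A ∩ B| = 1; needs |A ∩ B| / |A| ≤ 1/4 — true.
(d) warbler: |A| = 6, |A ∩ B| = 3; needs |A ∖ B| = 3 — true.
(e) wren: |A| = 9, |A ∩ B| = 6; needs |A ∖ B| = 3 — true.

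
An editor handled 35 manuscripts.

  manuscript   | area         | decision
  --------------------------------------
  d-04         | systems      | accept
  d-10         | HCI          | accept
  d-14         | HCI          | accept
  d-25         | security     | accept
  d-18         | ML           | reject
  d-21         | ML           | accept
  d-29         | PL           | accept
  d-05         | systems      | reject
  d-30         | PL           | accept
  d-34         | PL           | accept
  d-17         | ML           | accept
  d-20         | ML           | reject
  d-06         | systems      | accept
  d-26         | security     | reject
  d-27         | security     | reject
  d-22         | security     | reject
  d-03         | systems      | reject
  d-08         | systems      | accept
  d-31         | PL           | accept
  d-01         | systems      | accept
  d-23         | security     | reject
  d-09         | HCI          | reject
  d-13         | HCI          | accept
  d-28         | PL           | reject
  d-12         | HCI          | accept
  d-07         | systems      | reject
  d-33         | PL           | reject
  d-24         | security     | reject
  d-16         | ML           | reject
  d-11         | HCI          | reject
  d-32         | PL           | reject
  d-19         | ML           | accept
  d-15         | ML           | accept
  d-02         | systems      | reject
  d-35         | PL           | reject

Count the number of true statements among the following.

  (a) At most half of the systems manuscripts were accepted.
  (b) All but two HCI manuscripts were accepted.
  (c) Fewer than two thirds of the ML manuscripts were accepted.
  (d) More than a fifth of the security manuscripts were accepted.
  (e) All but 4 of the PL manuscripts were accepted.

4

(a) systems: |A| = 8, |A ∩ B| = 4; needs |A ∩ B| ≤ |A ∖ B| — true.
(b) HCI: |A| = 6, |A ∩ B| = 4; needs |A ∖ B| = 2 — true.
(c) ML: |A| = 7, |A ∩ B| = 4; needs |A ∩ B| / |A| < 2/3 — true.
(d) security: |A| = 6, |A ∩ B| = 1; needs |A ∩ B| / |A| > 1/5 — false.
(e) PL: |A| = 8, |A ∩ B| = 4; needs |A ∖ B| = 4 — true.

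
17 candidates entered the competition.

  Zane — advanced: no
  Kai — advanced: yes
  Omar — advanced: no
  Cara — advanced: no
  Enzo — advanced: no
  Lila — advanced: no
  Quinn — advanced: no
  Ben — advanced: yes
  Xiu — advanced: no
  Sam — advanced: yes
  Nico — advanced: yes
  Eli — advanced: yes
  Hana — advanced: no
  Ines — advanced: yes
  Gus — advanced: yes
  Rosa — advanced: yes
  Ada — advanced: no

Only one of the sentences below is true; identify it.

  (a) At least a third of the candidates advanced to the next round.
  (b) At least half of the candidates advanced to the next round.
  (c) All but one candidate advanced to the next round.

|A| = 17, |A ∩ B| = 8, |A ∖ B| = 9.
(a) requires |A ∩ B| / |A| ≥ 1/3: true.
(b) requires |A ∩ B| ≥ |A ∖ B|: false.
(c) requires |A ∖ B| = 1: false.

(a)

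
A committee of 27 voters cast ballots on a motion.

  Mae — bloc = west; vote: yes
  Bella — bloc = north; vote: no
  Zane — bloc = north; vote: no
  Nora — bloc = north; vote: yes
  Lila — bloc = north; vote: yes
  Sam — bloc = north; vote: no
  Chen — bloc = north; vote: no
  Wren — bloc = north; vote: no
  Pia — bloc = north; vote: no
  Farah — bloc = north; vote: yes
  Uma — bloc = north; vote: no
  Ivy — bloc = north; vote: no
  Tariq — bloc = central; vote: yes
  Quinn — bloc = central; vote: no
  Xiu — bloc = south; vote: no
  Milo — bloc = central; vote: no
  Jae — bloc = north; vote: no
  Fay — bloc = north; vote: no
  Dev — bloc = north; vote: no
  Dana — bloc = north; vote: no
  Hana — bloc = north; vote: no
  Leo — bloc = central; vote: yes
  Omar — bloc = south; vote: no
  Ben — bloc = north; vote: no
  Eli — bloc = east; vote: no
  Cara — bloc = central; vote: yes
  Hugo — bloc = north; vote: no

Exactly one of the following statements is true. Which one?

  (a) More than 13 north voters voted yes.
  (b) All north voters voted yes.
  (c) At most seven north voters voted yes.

(c)

|A| = 18, |A ∩ B| = 3, |A ∖ B| = 15.
(a) requires |A ∩ B| > 13: false.
(b) requires A ⊆ B, i.e. every element of A is in B (|A ∖ B| = 0): false.
(c) requires |A ∩ B| ≤ 7: true.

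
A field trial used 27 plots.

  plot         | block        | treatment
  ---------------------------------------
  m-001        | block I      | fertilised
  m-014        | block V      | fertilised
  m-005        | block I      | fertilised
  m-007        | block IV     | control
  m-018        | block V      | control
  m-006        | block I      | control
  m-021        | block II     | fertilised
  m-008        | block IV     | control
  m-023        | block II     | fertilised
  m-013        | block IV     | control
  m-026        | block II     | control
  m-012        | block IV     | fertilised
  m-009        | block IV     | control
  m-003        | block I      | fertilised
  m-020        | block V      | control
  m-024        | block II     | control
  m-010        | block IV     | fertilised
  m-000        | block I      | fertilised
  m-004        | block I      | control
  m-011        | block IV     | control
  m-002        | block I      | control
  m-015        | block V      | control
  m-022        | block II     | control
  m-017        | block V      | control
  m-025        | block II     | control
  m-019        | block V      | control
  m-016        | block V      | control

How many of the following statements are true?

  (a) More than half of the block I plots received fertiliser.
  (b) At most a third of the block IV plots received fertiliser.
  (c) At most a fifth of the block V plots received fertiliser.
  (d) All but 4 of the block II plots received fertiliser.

(a) block I: |A| = 7, |A ∩ B| = 4; needs |A ∩ B| > |A ∖ B| — true.
(b) block IV: |A| = 7, |A ∩ B| = 2; needs |A ∩ B| / |A| ≤ 1/3 — true.
(c) block V: |A| = 7, |A ∩ B| = 1; needs |A ∩ B| / |A| ≤ 1/5 — true.
(d) block II: |A| = 6, |A ∩ B| = 2; needs |A ∖ B| = 4 — true.

4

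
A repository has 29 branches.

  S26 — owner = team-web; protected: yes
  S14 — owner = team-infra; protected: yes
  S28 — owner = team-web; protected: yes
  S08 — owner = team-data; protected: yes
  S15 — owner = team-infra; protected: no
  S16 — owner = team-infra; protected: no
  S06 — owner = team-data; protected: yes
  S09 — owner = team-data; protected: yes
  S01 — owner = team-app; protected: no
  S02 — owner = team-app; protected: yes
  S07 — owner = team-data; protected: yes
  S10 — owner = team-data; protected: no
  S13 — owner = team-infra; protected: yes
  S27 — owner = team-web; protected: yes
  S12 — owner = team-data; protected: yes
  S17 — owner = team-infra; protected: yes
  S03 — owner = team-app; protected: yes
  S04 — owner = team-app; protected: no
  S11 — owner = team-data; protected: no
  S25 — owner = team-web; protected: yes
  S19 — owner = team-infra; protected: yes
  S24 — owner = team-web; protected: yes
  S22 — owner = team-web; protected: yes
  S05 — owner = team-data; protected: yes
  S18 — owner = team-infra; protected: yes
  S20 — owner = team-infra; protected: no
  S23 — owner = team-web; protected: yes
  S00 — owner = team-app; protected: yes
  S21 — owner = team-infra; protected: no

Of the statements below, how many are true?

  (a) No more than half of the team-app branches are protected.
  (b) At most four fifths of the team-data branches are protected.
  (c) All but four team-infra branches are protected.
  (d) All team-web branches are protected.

3

(a) team-app: |A| = 5, |A ∩ B| = 3; needs |A ∩ B| ≤ |A ∖ B| — false.
(b) team-data: |A| = 8, |A ∩ B| = 6; needs |A ∩ B| / |A| ≤ 4/5 — true.
(c) team-infra: |A| = 9, |A ∩ B| = 5; needs |A ∖ B| = 4 — true.
(d) team-web: |A| = 7, |A ∩ B| = 7; needs A ⊆ B, i.e. every element of A is in B (|A ∖ B| = 0) — true.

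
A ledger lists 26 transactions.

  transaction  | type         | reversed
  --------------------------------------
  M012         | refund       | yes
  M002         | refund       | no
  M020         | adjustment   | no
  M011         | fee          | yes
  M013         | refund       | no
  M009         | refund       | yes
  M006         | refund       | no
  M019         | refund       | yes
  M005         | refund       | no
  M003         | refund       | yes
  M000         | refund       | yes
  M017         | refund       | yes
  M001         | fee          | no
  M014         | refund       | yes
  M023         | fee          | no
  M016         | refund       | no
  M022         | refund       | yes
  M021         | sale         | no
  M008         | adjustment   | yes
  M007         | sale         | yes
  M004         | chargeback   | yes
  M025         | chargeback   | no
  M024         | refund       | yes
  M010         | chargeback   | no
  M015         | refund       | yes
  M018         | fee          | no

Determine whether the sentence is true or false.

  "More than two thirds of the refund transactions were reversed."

False

Truth condition: |A ∩ B| / |A| > 2/3.
|A| = 15, |A ∩ B| = 10, |A ∖ B| = 5.
|A ∩ B|/|A| = 10/15, so the statement is false.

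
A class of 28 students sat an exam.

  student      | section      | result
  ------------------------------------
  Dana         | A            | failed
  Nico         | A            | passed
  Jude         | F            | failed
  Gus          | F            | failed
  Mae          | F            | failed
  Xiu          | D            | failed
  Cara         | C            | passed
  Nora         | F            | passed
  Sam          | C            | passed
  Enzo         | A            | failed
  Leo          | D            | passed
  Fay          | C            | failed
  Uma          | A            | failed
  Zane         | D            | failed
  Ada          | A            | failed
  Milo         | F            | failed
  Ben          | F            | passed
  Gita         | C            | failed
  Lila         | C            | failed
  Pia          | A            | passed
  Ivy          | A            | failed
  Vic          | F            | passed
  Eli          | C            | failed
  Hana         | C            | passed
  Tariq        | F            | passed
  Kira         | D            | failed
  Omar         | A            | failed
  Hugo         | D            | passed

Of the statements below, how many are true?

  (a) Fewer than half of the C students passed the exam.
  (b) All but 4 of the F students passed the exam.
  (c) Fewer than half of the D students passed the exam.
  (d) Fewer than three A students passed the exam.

(a) C: |A| = 7, |A ∩ B| = 3; needs |A ∩ B| < |A ∖ B| — true.
(b) F: |A| = 8, |A ∩ B| = 4; needs |A ∖ B| = 4 — true.
(c) D: |A| = 5, |A ∩ B| = 2; needs |A ∩ B| < |A ∖ B| — true.
(d) A: |A| = 8, |A ∩ B| = 2; needs |A ∩ B| < 3 — true.

4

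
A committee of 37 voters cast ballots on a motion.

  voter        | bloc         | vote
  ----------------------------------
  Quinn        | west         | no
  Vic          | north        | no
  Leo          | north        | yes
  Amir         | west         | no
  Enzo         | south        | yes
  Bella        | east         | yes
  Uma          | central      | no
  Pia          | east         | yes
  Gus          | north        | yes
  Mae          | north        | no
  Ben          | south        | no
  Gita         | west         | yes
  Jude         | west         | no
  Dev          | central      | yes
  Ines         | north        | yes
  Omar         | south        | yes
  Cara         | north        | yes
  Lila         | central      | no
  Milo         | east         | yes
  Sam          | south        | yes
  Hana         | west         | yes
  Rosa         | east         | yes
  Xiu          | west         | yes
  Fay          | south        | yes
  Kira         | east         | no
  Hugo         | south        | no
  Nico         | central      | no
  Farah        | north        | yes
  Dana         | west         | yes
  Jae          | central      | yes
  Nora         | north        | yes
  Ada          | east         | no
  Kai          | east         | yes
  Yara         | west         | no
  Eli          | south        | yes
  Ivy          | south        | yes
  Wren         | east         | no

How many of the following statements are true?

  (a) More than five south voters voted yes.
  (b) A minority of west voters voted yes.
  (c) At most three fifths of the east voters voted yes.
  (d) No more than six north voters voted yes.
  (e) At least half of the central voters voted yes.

2

(a) south: |A| = 8, |A ∩ B| = 6; needs |A ∩ B| > 5 — true.
(b) west: |A| = 8, |A ∩ B| = 4; needs |A ∩ B| < |A ∖ B| — false.
(c) east: |A| = 8, |A ∩ B| = 5; needs |A ∩ B| / |A| ≤ 3/5 — false.
(d) north: |A| = 8, |A ∩ B| = 6; needs |A ∩ B| ≤ 6 — true.
(e) central: |A| = 5, |A ∩ B| = 2; needs |A ∩ B| ≥ |A ∖ B| — false.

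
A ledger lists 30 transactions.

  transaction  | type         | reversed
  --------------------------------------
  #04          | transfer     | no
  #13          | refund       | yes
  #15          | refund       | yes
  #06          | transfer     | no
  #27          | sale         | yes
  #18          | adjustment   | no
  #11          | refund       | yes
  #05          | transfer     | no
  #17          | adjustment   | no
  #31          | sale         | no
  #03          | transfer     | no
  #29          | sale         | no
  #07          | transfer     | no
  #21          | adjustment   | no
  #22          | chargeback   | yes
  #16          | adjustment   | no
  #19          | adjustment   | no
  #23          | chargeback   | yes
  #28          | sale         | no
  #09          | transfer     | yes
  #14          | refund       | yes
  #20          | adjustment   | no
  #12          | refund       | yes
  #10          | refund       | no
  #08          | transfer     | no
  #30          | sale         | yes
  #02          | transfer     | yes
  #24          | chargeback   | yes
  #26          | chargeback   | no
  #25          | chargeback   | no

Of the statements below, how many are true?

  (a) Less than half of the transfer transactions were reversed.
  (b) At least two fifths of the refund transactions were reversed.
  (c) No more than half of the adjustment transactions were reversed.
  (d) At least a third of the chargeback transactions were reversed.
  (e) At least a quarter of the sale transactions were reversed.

5

(a) transfer: |A| = 8, |A ∩ B| = 2; needs |A ∩ B| < |A ∖ B| — true.
(b) refund: |A| = 6, |A ∩ B| = 5; needs |A ∩ B| / |A| ≥ 2/5 — true.
(c) adjustment: |A| = 6, |A ∩ B| = 0; needs |A ∩ B| ≤ |A ∖ B| — true.
(d) chargeback: |A| = 5, |A ∩ B| = 3; needs |A ∩ B| / |A| ≥ 1/3 — true.
(e) sale: |A| = 5, |A ∩ B| = 2; needs |A ∩ B| / |A| ≥ 1/4 — true.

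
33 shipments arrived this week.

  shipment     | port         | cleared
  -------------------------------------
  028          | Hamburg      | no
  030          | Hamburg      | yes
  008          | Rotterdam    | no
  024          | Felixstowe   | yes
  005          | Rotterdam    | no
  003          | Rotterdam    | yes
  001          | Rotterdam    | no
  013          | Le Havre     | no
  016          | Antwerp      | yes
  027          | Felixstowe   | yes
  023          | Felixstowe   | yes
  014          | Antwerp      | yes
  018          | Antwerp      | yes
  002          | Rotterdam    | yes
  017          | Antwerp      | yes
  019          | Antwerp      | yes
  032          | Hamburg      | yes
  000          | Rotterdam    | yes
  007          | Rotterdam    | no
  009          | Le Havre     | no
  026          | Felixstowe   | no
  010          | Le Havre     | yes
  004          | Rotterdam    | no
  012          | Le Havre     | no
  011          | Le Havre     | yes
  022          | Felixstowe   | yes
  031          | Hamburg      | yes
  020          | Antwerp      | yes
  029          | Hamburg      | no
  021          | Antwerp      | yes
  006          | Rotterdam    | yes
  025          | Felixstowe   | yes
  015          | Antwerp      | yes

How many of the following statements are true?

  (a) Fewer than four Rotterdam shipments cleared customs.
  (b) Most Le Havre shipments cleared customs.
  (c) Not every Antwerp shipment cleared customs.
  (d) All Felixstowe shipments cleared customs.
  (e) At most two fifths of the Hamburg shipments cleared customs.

(a) Rotterdam: |A| = 9, |A ∩ B| = 4; needs |A ∩ B| < 4 — false.
(b) Le Havre: |A| = 5, |A ∩ B| = 2; needs |A ∩ B| > |A ∖ B| — false.
(c) Antwerp: |A| = 8, |A ∩ B| = 8; needs A ⊄ B (|A ∖ B| ≥ 1) — false.
(d) Felixstowe: |A| = 6, |A ∩ B| = 5; needs A ⊆ B, i.e. every element of A is in B (|A ∖ B| = 0) — false.
(e) Hamburg: |A| = 5, |A ∩ B| = 3; needs |A ∩ B| / |A| ≤ 2/5 — false.

0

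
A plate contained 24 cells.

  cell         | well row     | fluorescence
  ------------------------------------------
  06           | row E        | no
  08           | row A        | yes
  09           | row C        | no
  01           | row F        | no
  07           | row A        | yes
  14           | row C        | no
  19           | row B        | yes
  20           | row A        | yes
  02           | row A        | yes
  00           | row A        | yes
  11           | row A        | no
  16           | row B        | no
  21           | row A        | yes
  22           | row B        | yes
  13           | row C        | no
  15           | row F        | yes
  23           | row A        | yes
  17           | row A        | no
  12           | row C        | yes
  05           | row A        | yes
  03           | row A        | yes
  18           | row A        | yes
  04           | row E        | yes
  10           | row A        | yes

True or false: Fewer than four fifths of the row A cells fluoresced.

False

The determiner here denotes the relation: |A ∩ B| / |A| < 4/5.
A (the restrictor) = {08, 07, 20, 02, 00, 11, 21, 23, 17, 05, 03, 18, 10}, |A| = 13.
A ∩ B = {08, 07, 20, 02, 00, 21, 23, 05, 03, 18, 10}, so |A ∩ B| = 11.
A ∖ B = {11, 17}, so |A ∖ B| = 2.
|A ∩ B|/|A| = 11/13, so the statement is false.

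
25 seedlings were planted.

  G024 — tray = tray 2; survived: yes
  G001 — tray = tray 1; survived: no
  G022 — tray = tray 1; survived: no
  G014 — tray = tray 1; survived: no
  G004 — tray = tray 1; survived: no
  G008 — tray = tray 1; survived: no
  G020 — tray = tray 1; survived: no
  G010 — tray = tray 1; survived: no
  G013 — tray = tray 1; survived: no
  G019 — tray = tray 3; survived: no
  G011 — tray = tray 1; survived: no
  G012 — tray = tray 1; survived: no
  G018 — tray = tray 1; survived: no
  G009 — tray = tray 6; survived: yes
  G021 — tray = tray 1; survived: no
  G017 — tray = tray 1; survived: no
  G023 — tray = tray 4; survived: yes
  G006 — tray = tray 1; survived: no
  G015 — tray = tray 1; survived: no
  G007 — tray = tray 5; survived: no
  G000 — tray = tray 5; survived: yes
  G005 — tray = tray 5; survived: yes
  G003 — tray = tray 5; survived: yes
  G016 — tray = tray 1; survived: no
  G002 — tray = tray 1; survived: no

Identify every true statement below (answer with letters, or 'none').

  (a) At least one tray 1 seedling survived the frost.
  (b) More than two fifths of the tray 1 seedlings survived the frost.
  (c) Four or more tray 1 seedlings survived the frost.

|A| = 17, |A ∩ B| = 0, |A ∖ B| = 17.
(a) A ∩ B ≠ ∅ (|A ∩ B| ≥ 1): fails.
(b) |A ∩ B| / |A| > 2/5: fails.
(c) |A ∩ B| ≥ 4: fails.

none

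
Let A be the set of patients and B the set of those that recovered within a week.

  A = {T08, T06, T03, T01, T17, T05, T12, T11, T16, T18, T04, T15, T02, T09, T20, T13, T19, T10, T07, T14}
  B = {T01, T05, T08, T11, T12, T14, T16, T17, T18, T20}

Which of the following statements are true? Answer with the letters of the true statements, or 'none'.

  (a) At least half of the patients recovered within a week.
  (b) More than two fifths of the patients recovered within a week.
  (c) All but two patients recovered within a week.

|A| = 20, |A ∩ B| = 10, |A ∖ B| = 10.
(a) |A ∩ B| ≥ |A ∖ B|: holds.
(b) |A ∩ B| / |A| > 2/5: holds.
(c) |A ∖ B| = 2: fails.

(a), (b)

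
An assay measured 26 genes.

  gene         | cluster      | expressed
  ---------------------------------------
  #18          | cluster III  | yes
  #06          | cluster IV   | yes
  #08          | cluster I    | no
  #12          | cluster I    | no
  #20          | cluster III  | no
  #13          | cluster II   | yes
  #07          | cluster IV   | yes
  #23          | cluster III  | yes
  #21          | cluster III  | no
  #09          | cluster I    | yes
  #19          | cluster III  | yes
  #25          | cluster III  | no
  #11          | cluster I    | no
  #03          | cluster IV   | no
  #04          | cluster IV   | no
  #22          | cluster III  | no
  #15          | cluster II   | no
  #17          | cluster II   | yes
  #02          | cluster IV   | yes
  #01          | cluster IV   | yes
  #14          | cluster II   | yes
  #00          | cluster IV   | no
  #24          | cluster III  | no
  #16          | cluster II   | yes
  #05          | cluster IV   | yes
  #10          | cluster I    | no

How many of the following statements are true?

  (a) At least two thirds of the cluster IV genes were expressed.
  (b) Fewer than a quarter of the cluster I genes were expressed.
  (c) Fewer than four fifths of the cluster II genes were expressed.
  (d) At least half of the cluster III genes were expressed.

1

(a) cluster IV: |A| = 8, |A ∩ B| = 5; needs |A ∩ B| / |A| ≥ 2/3 — false.
(b) cluster I: |A| = 5, |A ∩ B| = 1; needs |A ∩ B| / |A| < 1/4 — true.
(c) cluster II: |A| = 5, |A ∩ B| = 4; needs |A ∩ B| / |A| < 4/5 — false.
(d) cluster III: |A| = 8, |A ∩ B| = 3; needs |A ∩ B| ≥ |A ∖ B| — false.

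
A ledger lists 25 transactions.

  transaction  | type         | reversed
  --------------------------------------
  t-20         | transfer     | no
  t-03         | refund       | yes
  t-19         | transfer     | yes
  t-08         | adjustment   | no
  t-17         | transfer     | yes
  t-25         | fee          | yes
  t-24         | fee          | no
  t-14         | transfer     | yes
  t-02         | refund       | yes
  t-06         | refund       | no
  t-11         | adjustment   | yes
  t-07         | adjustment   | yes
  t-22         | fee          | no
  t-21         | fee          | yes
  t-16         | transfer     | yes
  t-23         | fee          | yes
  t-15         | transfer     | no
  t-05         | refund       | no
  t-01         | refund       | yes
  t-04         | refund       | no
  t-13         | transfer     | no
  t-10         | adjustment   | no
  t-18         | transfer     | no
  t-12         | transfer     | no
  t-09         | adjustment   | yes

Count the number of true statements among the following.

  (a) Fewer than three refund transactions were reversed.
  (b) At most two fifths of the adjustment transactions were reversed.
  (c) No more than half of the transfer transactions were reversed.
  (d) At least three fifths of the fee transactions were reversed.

(a) refund: |A| = 6, |A ∩ B| = 3; needs |A ∩ B| < 3 — false.
(b) adjustment: |A| = 5, |A ∩ B| = 3; needs |A ∩ B| / |A| ≤ 2/5 — false.
(c) transfer: |A| = 9, |A ∩ B| = 4; needs |A ∩ B| ≤ |A ∖ B| — true.
(d) fee: |A| = 5, |A ∩ B| = 3; needs |A ∩ B| / |A| ≥ 3/5 — true.

2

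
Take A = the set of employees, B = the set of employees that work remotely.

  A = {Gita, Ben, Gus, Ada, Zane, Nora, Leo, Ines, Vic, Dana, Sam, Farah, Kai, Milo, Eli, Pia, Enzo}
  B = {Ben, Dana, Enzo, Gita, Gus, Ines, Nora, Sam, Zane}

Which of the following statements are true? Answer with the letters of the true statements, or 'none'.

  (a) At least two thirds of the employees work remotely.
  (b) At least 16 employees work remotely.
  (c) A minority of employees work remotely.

none

|A| = 17, |A ∩ B| = 9, |A ∖ B| = 8.
(a) |A ∩ B| / |A| ≥ 2/3: fails.
(b) |A ∩ B| ≥ 16: fails.
(c) |A ∩ B| < |A ∖ B|: fails.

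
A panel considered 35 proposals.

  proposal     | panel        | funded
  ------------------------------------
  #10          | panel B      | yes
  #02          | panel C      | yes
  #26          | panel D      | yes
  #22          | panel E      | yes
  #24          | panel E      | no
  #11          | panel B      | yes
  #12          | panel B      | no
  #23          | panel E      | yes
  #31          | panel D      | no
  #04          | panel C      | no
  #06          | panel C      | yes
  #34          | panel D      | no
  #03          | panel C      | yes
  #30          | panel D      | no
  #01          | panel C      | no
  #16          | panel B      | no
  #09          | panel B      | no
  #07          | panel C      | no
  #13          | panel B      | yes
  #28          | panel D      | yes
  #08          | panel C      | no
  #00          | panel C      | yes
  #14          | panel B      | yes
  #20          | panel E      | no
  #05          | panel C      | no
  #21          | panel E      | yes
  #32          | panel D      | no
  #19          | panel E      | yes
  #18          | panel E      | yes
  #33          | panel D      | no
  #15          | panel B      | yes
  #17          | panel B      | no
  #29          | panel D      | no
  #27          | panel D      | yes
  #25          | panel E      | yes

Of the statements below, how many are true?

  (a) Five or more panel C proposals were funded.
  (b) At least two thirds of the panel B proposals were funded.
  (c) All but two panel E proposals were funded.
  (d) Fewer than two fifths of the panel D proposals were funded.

(a) panel C: |A| = 9, |A ∩ B| = 4; needs |A ∩ B| ≥ 5 — false.
(b) panel B: |A| = 9, |A ∩ B| = 5; needs |A ∩ B| / |A| ≥ 2/3 — false.
(c) panel E: |A| = 8, |A ∩ B| = 6; needs |A ∖ B| = 2 — true.
(d) panel D: |A| = 9, |A ∩ B| = 3; needs |A ∩ B| / |A| < 2/5 — true.

2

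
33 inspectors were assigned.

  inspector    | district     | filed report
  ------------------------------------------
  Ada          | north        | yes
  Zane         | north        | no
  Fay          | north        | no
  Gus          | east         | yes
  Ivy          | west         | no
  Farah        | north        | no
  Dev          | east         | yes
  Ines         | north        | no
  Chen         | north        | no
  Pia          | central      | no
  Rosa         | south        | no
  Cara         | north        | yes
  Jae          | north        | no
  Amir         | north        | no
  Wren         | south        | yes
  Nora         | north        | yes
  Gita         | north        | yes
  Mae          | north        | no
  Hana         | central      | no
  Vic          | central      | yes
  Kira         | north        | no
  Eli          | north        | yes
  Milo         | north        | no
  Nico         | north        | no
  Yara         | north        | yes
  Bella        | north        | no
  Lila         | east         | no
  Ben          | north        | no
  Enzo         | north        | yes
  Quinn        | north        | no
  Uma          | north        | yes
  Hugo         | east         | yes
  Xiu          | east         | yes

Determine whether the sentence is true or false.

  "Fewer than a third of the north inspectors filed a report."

The determiner here denotes the relation: |A ∩ B| / |A| < 1/3.
|A| = 22, |A ∩ B| = 8, |A ∖ B| = 14.
|A ∩ B|/|A| = 8/22, so the statement is false.

False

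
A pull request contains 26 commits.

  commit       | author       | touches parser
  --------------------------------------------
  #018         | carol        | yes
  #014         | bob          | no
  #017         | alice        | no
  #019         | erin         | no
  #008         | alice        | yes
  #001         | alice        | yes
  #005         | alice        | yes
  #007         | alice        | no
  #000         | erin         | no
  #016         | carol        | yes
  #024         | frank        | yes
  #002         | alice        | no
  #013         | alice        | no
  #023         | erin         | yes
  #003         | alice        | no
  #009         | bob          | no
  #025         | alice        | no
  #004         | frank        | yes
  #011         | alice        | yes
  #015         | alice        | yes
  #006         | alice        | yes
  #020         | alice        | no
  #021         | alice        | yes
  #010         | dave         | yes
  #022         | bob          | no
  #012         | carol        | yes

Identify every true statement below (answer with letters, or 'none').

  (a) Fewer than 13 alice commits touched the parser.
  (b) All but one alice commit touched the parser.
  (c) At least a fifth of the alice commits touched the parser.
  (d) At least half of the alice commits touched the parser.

|A| = 14, |A ∩ B| = 7, |A ∖ B| = 7.
(a) |A ∩ B| < 13: holds.
(b) |A ∖ B| = 1: fails.
(c) |A ∩ B| / |A| ≥ 1/5: holds.
(d) |A ∩ B| ≥ |A ∖ B|: holds.

(a), (c), (d)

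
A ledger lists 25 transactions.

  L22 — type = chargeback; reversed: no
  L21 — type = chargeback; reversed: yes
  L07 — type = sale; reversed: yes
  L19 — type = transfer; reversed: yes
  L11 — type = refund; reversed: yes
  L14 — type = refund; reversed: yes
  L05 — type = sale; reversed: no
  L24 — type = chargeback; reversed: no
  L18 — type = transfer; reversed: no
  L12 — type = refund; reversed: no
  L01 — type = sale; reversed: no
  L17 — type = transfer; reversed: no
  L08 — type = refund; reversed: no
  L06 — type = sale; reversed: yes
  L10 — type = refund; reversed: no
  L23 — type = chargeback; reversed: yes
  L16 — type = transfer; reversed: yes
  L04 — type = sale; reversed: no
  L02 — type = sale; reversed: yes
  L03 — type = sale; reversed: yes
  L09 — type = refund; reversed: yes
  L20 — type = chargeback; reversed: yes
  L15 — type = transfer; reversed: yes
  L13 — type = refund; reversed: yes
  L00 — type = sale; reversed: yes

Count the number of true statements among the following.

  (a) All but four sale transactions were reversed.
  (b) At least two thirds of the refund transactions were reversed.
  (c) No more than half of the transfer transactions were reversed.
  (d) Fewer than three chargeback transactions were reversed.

0

(a) sale: |A| = 8, |A ∩ B| = 5; needs |A ∖ B| = 4 — false.
(b) refund: |A| = 7, |A ∩ B| = 4; needs |A ∩ B| / |A| ≥ 2/3 — false.
(c) transfer: |A| = 5, |A ∩ B| = 3; needs |A ∩ B| ≤ |A ∖ B| — false.
(d) chargeback: |A| = 5, |A ∩ B| = 3; needs |A ∩ B| < 3 — false.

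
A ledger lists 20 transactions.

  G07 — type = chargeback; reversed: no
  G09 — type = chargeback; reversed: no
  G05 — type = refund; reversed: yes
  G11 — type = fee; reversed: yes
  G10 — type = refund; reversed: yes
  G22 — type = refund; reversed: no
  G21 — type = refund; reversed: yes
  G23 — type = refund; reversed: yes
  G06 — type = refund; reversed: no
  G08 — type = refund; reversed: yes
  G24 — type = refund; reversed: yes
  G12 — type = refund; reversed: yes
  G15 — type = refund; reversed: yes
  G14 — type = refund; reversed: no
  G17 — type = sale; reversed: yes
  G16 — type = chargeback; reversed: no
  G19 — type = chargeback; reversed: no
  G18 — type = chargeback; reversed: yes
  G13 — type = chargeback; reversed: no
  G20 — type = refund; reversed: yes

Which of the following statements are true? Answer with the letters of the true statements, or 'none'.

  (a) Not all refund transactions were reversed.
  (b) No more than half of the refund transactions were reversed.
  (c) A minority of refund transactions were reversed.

(a)

|A| = 12, |A ∩ B| = 9, |A ∖ B| = 3.
(a) A ⊄ B (|A ∖ B| ≥ 1): holds.
(b) |A ∩ B| ≤ |A ∖ B|: fails.
(c) |A ∩ B| < |A ∖ B|: fails.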